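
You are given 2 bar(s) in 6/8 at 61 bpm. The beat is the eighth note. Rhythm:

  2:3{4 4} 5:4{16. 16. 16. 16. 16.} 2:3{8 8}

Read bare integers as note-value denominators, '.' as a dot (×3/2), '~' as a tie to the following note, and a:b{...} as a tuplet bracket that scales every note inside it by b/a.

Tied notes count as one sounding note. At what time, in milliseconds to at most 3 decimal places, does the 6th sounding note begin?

note 6 onset = 39/5b = 7672.131ms

1. 0.0ms @ 0 + 2950.82ms (3)
2. 2950.82ms @ 3 + 2950.82ms (3)
3. 5901.639ms @ 6 + 590.164ms (3/5)
4. 6491.803ms @ 33/5 + 590.164ms (3/5)
5. 7081.967ms @ 36/5 + 590.164ms (3/5)
6. 7672.131ms @ 39/5 + 590.164ms (3/5)
7. 8262.295ms @ 42/5 + 590.164ms (3/5)
8. 8852.459ms @ 9 + 1475.41ms (3/2)
9. 10327.869ms @ 21/2 + 1475.41ms (3/2)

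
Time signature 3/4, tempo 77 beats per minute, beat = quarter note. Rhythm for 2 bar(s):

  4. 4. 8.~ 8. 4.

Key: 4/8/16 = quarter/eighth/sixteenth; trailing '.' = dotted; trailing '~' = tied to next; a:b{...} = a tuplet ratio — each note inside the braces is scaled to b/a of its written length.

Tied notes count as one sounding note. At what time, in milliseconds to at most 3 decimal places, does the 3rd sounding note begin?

1. 0.0ms @ 0 + 1168.831ms (3/2)
2. 1168.831ms @ 3/2 + 1168.831ms (3/2)
3. 2337.662ms @ 3 + 1168.831ms (3/2)
4. 3506.494ms @ 9/2 + 1168.831ms (3/2)

note 3 onset = 3b = 2337.662ms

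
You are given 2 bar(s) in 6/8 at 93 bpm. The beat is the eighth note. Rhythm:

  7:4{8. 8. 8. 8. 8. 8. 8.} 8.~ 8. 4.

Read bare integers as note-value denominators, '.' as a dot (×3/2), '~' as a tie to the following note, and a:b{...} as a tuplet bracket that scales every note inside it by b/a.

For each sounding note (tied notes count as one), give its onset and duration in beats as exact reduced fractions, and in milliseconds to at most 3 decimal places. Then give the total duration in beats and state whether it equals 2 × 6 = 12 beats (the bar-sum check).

1) 0.0ms=0b +552.995ms=6/7b
2) 552.995ms=6/7b +552.995ms=6/7b
3) 1105.991ms=12/7b +552.995ms=6/7b
4) 1658.986ms=18/7b +552.995ms=6/7b
5) 2211.982ms=24/7b +552.995ms=6/7b
6) 2764.977ms=30/7b +552.995ms=6/7b
7) 3317.972ms=36/7b +552.995ms=6/7b
8) 3870.968ms=6b +1935.484ms=3b
9) 5806.452ms=9b +1935.484ms=3b
Σ=12b of 12 (93bpm 6/8) — PASS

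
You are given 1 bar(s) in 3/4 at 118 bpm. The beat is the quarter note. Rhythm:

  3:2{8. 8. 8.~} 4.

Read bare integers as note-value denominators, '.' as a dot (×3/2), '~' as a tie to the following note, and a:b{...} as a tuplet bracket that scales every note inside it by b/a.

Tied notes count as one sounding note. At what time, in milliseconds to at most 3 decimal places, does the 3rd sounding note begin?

1. 0.0ms @ 0 + 254.237ms (1/2)
2. 254.237ms @ 1/2 + 254.237ms (1/2)
3. 508.475ms @ 1 + 1016.949ms (2)

note 3 onset = 1b = 508.475ms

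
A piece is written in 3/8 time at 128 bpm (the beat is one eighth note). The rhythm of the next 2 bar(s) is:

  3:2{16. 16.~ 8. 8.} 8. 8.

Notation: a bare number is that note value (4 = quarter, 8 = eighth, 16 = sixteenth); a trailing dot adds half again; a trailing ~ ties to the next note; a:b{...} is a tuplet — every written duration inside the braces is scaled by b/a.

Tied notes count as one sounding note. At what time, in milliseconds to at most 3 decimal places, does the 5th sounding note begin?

1. 0.0ms @ 0 + 234.375ms (1/2)
2. 234.375ms @ 1/2 + 703.125ms (3/2)
3. 937.5ms @ 2 + 468.75ms (1)
4. 1406.25ms @ 3 + 703.125ms (3/2)
5. 2109.375ms @ 9/2 + 703.125ms (3/2)

note 5 onset = 9/2b = 2109.375ms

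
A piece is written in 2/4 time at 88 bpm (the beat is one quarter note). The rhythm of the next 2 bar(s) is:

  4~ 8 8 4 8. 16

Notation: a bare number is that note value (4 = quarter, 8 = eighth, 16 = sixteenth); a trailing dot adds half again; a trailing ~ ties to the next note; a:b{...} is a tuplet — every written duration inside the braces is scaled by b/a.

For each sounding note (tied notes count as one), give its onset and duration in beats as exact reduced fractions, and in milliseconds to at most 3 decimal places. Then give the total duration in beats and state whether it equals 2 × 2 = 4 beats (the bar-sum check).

1) 0.0ms=0b +1022.727ms=3/2b
2) 1022.727ms=3/2b +340.909ms=1/2b
3) 1363.636ms=2b +681.818ms=1b
4) 2045.455ms=3b +511.364ms=3/4b
5) 2556.818ms=15/4b +170.455ms=1/4b
Σ=4b of 4 (88bpm 2/4) — PASS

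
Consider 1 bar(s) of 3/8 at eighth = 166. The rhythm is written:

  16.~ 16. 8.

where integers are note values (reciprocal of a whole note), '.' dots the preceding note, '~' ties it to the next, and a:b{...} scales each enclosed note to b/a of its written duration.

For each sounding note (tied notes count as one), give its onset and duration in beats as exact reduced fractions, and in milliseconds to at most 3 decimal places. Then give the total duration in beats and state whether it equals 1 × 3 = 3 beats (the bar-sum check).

1) 0.0ms=0b +542.169ms=3/2b
2) 542.169ms=3/2b +542.169ms=3/2b
Σ=3b of 3 (166bpm 3/8) — PASS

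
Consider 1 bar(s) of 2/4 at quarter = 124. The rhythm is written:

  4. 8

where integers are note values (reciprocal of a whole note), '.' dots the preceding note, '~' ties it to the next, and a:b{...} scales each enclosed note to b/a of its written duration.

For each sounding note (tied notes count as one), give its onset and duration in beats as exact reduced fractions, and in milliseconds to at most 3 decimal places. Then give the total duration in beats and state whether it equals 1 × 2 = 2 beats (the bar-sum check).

1) 0.0ms=0b +725.806ms=3/2b
2) 725.806ms=3/2b +241.935ms=1/2b
Σ=2b of 2 (124bpm 2/4) — PASS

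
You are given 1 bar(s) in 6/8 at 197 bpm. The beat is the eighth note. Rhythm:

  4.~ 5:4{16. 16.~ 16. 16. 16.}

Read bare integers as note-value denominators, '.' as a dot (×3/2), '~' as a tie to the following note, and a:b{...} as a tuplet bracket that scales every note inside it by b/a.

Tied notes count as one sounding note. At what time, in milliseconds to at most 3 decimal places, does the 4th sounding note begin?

1. 0.0ms @ 0 + 1096.447ms (18/5)
2. 1096.447ms @ 18/5 + 365.482ms (6/5)
3. 1461.929ms @ 24/5 + 182.741ms (3/5)
4. 1644.67ms @ 27/5 + 182.741ms (3/5)

note 4 onset = 27/5b = 1644.67ms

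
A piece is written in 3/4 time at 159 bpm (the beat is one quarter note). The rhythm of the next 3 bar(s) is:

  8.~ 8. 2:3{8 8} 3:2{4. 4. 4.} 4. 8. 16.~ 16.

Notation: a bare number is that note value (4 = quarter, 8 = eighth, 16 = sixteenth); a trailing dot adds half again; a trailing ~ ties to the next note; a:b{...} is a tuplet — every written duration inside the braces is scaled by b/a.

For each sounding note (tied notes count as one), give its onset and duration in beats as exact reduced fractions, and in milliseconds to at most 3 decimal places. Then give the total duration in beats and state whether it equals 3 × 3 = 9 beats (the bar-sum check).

1) 0.0ms=0b +566.038ms=3/2b
2) 566.038ms=3/2b +283.019ms=3/4b
3) 849.057ms=9/4b +283.019ms=3/4b
4) 1132.075ms=3b +377.358ms=1b
5) 1509.434ms=4b +377.358ms=1b
6) 1886.792ms=5b +377.358ms=1b
7) 2264.151ms=6b +566.038ms=3/2b
8) 2830.189ms=15/2b +283.019ms=3/4b
9) 3113.208ms=33/4b +283.019ms=3/4b
Σ=9b of 9 (159bpm 3/4) — PASS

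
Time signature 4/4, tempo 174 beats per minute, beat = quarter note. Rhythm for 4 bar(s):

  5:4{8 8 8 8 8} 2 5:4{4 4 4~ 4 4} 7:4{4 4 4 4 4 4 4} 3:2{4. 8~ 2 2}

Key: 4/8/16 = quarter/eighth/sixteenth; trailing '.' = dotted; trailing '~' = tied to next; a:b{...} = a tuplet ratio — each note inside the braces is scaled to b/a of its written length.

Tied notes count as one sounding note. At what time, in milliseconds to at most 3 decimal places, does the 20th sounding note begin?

note 20 onset = 44/3b = 5057.471ms

1. 0.0ms @ 0 + 137.931ms (2/5)
2. 137.931ms @ 2/5 + 137.931ms (2/5)
3. 275.862ms @ 4/5 + 137.931ms (2/5)
4. 413.793ms @ 6/5 + 137.931ms (2/5)
5. 551.724ms @ 8/5 + 137.931ms (2/5)
6. 689.655ms @ 2 + 689.655ms (2)
7. 1379.31ms @ 4 + 275.862ms (4/5)
8. 1655.172ms @ 24/5 + 275.862ms (4/5)
9. 1931.034ms @ 28/5 + 551.724ms (8/5)
10. 2482.759ms @ 36/5 + 275.862ms (4/5)
11. 2758.621ms @ 8 + 197.044ms (4/7)
12. 2955.665ms @ 60/7 + 197.044ms (4/7)
13. 3152.709ms @ 64/7 + 197.044ms (4/7)
14. 3349.754ms @ 68/7 + 197.044ms (4/7)
15. 3546.798ms @ 72/7 + 197.044ms (4/7)
16. 3743.842ms @ 76/7 + 197.044ms (4/7)
17. 3940.887ms @ 80/7 + 197.044ms (4/7)
18. 4137.931ms @ 12 + 344.828ms (1)
19. 4482.759ms @ 13 + 574.713ms (5/3)
20. 5057.471ms @ 44/3 + 459.77ms (4/3)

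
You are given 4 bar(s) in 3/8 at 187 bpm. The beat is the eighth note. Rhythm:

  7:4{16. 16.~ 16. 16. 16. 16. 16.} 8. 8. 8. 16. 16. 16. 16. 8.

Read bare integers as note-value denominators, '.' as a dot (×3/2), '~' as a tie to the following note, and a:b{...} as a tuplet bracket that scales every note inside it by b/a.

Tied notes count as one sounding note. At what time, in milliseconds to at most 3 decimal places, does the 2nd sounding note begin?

note 2 onset = 3/7b = 137.51ms

1. 0.0ms @ 0 + 137.51ms (3/7)
2. 137.51ms @ 3/7 + 275.019ms (6/7)
3. 412.529ms @ 9/7 + 137.51ms (3/7)
4. 550.038ms @ 12/7 + 137.51ms (3/7)
5. 687.548ms @ 15/7 + 137.51ms (3/7)
6. 825.057ms @ 18/7 + 137.51ms (3/7)
7. 962.567ms @ 3 + 481.283ms (3/2)
8. 1443.85ms @ 9/2 + 481.283ms (3/2)
9. 1925.134ms @ 6 + 481.283ms (3/2)
10. 2406.417ms @ 15/2 + 240.642ms (3/4)
11. 2647.059ms @ 33/4 + 240.642ms (3/4)
12. 2887.701ms @ 9 + 240.642ms (3/4)
13. 3128.342ms @ 39/4 + 240.642ms (3/4)
14. 3368.984ms @ 21/2 + 481.283ms (3/2)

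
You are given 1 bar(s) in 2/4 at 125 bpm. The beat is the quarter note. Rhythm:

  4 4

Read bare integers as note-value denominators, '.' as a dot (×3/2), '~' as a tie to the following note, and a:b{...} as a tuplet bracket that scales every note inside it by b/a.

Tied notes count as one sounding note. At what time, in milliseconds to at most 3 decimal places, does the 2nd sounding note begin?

note 2 onset = 1b = 480.0ms

1. 0.0ms @ 0 + 480.0ms (1)
2. 480.0ms @ 1 + 480.0ms (1)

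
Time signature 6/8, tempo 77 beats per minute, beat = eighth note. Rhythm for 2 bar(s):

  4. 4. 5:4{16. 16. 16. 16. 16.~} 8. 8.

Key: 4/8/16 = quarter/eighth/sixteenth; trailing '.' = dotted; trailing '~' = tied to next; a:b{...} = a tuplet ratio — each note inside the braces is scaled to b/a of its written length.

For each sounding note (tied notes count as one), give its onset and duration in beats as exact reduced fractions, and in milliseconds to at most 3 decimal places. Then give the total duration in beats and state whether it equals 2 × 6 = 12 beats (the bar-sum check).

1) 0.0ms=0b +2337.662ms=3b
2) 2337.662ms=3b +2337.662ms=3b
3) 4675.325ms=6b +467.532ms=3/5b
4) 5142.857ms=33/5b +467.532ms=3/5b
5) 5610.39ms=36/5b +467.532ms=3/5b
6) 6077.922ms=39/5b +467.532ms=3/5b
7) 6545.455ms=42/5b +1636.364ms=21/10b
8) 8181.818ms=21/2b +1168.831ms=3/2b
Σ=12b of 12 (77bpm 6/8) — PASS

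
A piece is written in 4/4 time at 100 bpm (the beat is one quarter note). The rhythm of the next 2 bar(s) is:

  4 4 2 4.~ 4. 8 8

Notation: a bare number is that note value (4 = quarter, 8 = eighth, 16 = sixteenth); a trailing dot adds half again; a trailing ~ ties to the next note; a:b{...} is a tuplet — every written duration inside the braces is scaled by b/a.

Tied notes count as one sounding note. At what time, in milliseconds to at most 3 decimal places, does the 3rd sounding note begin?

note 3 onset = 2b = 1200.0ms

1. 0.0ms @ 0 + 600.0ms (1)
2. 600.0ms @ 1 + 600.0ms (1)
3. 1200.0ms @ 2 + 1200.0ms (2)
4. 2400.0ms @ 4 + 1800.0ms (3)
5. 4200.0ms @ 7 + 300.0ms (1/2)
6. 4500.0ms @ 15/2 + 300.0ms (1/2)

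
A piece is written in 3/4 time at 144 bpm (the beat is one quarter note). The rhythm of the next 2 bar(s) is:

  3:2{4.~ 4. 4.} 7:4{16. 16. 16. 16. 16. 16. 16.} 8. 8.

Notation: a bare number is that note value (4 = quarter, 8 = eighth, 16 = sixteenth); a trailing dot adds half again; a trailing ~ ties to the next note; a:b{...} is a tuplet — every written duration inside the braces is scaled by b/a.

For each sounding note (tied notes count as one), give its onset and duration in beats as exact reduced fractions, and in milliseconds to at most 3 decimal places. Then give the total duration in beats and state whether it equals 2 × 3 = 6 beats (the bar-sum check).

1) 0.0ms=0b +833.333ms=2b
2) 833.333ms=2b +416.667ms=1b
3) 1250.0ms=3b +89.286ms=3/14b
4) 1339.286ms=45/14b +89.286ms=3/14b
5) 1428.571ms=24/7b +89.286ms=3/14b
6) 1517.857ms=51/14b +89.286ms=3/14b
7) 1607.143ms=27/7b +89.286ms=3/14b
8) 1696.429ms=57/14b +89.286ms=3/14b
9) 1785.714ms=30/7b +89.286ms=3/14b
10) 1875.0ms=9/2b +312.5ms=3/4b
11) 2187.5ms=21/4b +312.5ms=3/4b
Σ=6b of 6 (144bpm 3/4) — PASS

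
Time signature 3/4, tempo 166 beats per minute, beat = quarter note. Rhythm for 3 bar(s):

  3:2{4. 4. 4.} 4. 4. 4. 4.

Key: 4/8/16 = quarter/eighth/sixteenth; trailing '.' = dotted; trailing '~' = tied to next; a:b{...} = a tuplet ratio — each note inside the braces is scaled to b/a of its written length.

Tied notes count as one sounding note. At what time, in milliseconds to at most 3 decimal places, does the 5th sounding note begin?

1. 0.0ms @ 0 + 361.446ms (1)
2. 361.446ms @ 1 + 361.446ms (1)
3. 722.892ms @ 2 + 361.446ms (1)
4. 1084.337ms @ 3 + 542.169ms (3/2)
5. 1626.506ms @ 9/2 + 542.169ms (3/2)
6. 2168.675ms @ 6 + 542.169ms (3/2)
7. 2710.843ms @ 15/2 + 542.169ms (3/2)

note 5 onset = 9/2b = 1626.506ms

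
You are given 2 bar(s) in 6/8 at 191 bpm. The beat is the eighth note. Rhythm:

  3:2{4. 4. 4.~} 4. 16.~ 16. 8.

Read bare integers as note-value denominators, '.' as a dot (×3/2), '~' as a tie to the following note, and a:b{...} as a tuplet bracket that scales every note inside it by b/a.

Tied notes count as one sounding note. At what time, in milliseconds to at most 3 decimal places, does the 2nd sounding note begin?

note 2 onset = 2b = 628.272ms

1. 0.0ms @ 0 + 628.272ms (2)
2. 628.272ms @ 2 + 628.272ms (2)
3. 1256.545ms @ 4 + 1570.681ms (5)
4. 2827.225ms @ 9 + 471.204ms (3/2)
5. 3298.429ms @ 21/2 + 471.204ms (3/2)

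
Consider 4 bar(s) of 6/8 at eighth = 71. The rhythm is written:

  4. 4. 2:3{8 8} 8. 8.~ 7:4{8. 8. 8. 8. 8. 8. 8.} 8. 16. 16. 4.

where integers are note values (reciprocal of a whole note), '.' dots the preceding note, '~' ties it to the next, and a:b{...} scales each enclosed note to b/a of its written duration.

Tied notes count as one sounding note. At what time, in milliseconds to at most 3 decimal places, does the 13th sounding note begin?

1. 0.0ms @ 0 + 2535.211ms (3)
2. 2535.211ms @ 3 + 2535.211ms (3)
3. 5070.423ms @ 6 + 1267.606ms (3/2)
4. 6338.028ms @ 15/2 + 1267.606ms (3/2)
5. 7605.634ms @ 9 + 1267.606ms (3/2)
6. 8873.239ms @ 21/2 + 1991.952ms (33/14)
7. 10865.191ms @ 90/7 + 724.346ms (6/7)
8. 11589.537ms @ 96/7 + 724.346ms (6/7)
9. 12313.883ms @ 102/7 + 724.346ms (6/7)
10. 13038.229ms @ 108/7 + 724.346ms (6/7)
11. 13762.575ms @ 114/7 + 724.346ms (6/7)
12. 14486.922ms @ 120/7 + 724.346ms (6/7)
13. 15211.268ms @ 18 + 1267.606ms (3/2)
14. 16478.873ms @ 39/2 + 633.803ms (3/4)
15. 17112.676ms @ 81/4 + 633.803ms (3/4)
16. 17746.479ms @ 21 + 2535.211ms (3)

note 13 onset = 18b = 15211.268ms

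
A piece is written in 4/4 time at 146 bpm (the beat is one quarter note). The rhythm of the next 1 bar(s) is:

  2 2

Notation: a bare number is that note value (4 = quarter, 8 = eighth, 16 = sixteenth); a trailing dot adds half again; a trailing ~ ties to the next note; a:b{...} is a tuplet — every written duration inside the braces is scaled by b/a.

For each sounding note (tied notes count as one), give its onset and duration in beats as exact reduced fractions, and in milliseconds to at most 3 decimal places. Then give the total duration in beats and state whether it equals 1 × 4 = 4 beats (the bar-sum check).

1) 0.0ms=0b +821.918ms=2b
2) 821.918ms=2b +821.918ms=2b
Σ=4b of 4 (146bpm 4/4) — PASS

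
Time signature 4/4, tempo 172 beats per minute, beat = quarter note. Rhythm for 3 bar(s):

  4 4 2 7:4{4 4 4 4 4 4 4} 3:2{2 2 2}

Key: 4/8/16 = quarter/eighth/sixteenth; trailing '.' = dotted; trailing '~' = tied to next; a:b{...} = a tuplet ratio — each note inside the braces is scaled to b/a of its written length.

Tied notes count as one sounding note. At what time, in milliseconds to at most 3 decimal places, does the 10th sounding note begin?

1. 0.0ms @ 0 + 348.837ms (1)
2. 348.837ms @ 1 + 348.837ms (1)
3. 697.674ms @ 2 + 697.674ms (2)
4. 1395.349ms @ 4 + 199.336ms (4/7)
5. 1594.684ms @ 32/7 + 199.336ms (4/7)
6. 1794.02ms @ 36/7 + 199.336ms (4/7)
7. 1993.355ms @ 40/7 + 199.336ms (4/7)
8. 2192.691ms @ 44/7 + 199.336ms (4/7)
9. 2392.027ms @ 48/7 + 199.336ms (4/7)
10. 2591.362ms @ 52/7 + 199.336ms (4/7)
11. 2790.698ms @ 8 + 465.116ms (4/3)
12. 3255.814ms @ 28/3 + 465.116ms (4/3)
13. 3720.93ms @ 32/3 + 465.116ms (4/3)

note 10 onset = 52/7b = 2591.362ms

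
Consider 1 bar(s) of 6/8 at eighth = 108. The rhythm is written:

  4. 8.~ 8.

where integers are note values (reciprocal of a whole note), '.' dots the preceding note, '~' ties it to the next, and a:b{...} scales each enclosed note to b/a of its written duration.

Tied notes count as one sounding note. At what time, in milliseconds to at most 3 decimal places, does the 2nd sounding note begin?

note 2 onset = 3b = 1666.667ms

1. 0.0ms @ 0 + 1666.667ms (3)
2. 1666.667ms @ 3 + 1666.667ms (3)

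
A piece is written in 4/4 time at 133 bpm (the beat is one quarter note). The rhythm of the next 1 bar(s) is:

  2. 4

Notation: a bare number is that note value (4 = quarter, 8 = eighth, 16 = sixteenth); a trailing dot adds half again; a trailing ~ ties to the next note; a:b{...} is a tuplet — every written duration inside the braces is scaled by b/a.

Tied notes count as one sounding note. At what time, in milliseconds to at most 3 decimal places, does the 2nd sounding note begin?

note 2 onset = 3b = 1353.383ms

1. 0.0ms @ 0 + 1353.383ms (3)
2. 1353.383ms @ 3 + 451.128ms (1)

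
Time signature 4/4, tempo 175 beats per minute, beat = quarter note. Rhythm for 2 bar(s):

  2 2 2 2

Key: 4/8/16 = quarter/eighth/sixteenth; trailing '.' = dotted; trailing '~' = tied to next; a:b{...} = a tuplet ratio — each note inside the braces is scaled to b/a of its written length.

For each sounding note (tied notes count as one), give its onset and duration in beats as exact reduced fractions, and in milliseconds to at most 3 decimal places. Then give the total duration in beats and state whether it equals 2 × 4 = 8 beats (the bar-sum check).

1) 0.0ms=0b +685.714ms=2b
2) 685.714ms=2b +685.714ms=2b
3) 1371.429ms=4b +685.714ms=2b
4) 2057.143ms=6b +685.714ms=2b
Σ=8b of 8 (175bpm 4/4) — PASS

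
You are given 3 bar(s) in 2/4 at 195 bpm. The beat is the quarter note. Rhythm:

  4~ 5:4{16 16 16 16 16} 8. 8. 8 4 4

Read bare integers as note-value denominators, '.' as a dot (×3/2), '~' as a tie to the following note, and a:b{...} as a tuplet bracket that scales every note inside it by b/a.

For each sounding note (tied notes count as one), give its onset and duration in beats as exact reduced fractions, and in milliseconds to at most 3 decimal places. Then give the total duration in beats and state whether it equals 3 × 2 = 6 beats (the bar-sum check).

1) 0.0ms=0b +369.231ms=6/5b
2) 369.231ms=6/5b +61.538ms=1/5b
3) 430.769ms=7/5b +61.538ms=1/5b
4) 492.308ms=8/5b +61.538ms=1/5b
5) 553.846ms=9/5b +61.538ms=1/5b
6) 615.385ms=2b +230.769ms=3/4b
7) 846.154ms=11/4b +230.769ms=3/4b
8) 1076.923ms=7/2b +153.846ms=1/2b
9) 1230.769ms=4b +307.692ms=1b
10) 1538.462ms=5b +307.692ms=1b
Σ=6b of 6 (195bpm 2/4) — PASS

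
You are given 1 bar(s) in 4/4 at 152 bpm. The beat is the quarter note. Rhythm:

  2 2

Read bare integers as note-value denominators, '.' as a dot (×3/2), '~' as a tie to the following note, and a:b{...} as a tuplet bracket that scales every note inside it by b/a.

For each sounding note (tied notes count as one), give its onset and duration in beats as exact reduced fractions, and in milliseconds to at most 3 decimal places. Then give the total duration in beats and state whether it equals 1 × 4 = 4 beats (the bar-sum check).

1) 0.0ms=0b +789.474ms=2b
2) 789.474ms=2b +789.474ms=2b
Σ=4b of 4 (152bpm 4/4) — PASS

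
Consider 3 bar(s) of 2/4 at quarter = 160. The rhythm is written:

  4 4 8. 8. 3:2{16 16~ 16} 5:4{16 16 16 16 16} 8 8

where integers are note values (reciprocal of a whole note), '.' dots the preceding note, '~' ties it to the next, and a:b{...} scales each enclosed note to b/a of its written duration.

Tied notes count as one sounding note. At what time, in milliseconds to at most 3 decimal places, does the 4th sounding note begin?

1. 0.0ms @ 0 + 375.0ms (1)
2. 375.0ms @ 1 + 375.0ms (1)
3. 750.0ms @ 2 + 281.25ms (3/4)
4. 1031.25ms @ 11/4 + 281.25ms (3/4)
5. 1312.5ms @ 7/2 + 62.5ms (1/6)
6. 1375.0ms @ 11/3 + 125.0ms (1/3)
7. 1500.0ms @ 4 + 75.0ms (1/5)
8. 1575.0ms @ 21/5 + 75.0ms (1/5)
9. 1650.0ms @ 22/5 + 75.0ms (1/5)
10. 1725.0ms @ 23/5 + 75.0ms (1/5)
11. 1800.0ms @ 24/5 + 75.0ms (1/5)
12. 1875.0ms @ 5 + 187.5ms (1/2)
13. 2062.5ms @ 11/2 + 187.5ms (1/2)

note 4 onset = 11/4b = 1031.25ms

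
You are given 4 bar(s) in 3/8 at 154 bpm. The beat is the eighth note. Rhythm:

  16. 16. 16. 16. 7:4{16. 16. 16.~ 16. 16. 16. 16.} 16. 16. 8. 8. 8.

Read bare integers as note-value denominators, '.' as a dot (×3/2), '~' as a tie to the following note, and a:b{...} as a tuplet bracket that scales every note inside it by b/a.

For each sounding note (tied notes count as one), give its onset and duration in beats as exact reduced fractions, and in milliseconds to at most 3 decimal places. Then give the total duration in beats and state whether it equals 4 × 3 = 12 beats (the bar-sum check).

1) 0.0ms=0b +292.208ms=3/4b
2) 292.208ms=3/4b +292.208ms=3/4b
3) 584.416ms=3/2b +292.208ms=3/4b
4) 876.623ms=9/4b +292.208ms=3/4b
5) 1168.831ms=3b +166.976ms=3/7b
6) 1335.807ms=24/7b +166.976ms=3/7b
7) 1502.783ms=27/7b +333.952ms=6/7b
8) 1836.735ms=33/7b +166.976ms=3/7b
9) 2003.711ms=36/7b +166.976ms=3/7b
10) 2170.686ms=39/7b +166.976ms=3/7b
11) 2337.662ms=6b +292.208ms=3/4b
12) 2629.87ms=27/4b +292.208ms=3/4b
13) 2922.078ms=15/2b +584.416ms=3/2b
14) 3506.494ms=9b +584.416ms=3/2b
15) 4090.909ms=21/2b +584.416ms=3/2b
Σ=12b of 12 (154bpm 3/8) — PASS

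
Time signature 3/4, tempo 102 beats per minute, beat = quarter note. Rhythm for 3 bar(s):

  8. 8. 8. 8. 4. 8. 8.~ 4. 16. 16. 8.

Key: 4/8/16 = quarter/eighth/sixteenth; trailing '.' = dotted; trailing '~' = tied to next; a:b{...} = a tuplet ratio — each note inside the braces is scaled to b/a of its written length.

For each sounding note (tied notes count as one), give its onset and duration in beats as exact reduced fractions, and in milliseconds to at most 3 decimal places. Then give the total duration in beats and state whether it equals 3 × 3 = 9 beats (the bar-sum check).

1) 0.0ms=0b +441.176ms=3/4b
2) 441.176ms=3/4b +441.176ms=3/4b
3) 882.353ms=3/2b +441.176ms=3/4b
4) 1323.529ms=9/4b +441.176ms=3/4b
5) 1764.706ms=3b +882.353ms=3/2b
6) 2647.059ms=9/2b +441.176ms=3/4b
7) 3088.235ms=21/4b +1323.529ms=9/4b
8) 4411.765ms=15/2b +220.588ms=3/8b
9) 4632.353ms=63/8b +220.588ms=3/8b
10) 4852.941ms=33/4b +441.176ms=3/4b
Σ=9b of 9 (102bpm 3/4) — PASS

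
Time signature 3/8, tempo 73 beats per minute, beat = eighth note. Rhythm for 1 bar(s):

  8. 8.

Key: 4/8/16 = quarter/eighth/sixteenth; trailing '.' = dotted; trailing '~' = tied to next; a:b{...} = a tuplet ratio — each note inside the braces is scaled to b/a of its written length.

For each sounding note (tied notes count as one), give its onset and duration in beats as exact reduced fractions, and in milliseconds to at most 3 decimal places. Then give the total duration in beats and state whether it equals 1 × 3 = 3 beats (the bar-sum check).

1) 0.0ms=0b +1232.877ms=3/2b
2) 1232.877ms=3/2b +1232.877ms=3/2b
Σ=3b of 3 (73bpm 3/8) — PASS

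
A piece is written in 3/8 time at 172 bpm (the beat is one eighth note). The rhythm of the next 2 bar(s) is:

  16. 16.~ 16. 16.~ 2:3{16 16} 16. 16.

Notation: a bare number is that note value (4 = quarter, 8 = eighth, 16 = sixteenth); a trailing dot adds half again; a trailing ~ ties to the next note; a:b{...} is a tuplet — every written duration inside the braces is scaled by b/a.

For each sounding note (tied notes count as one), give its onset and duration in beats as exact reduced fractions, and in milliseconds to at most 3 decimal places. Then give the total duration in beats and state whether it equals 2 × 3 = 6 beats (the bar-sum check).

1) 0.0ms=0b +261.628ms=3/4b
2) 261.628ms=3/4b +523.256ms=3/2b
3) 784.884ms=9/4b +523.256ms=3/2b
4) 1308.14ms=15/4b +261.628ms=3/4b
5) 1569.767ms=9/2b +261.628ms=3/4b
6) 1831.395ms=21/4b +261.628ms=3/4b
Σ=6b of 6 (172bpm 3/8) — PASS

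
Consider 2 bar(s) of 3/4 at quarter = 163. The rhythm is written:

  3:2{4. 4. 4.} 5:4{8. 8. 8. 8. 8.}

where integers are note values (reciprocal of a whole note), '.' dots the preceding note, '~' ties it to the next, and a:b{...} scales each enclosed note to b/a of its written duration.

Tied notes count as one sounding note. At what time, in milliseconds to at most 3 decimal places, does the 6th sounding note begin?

note 6 onset = 21/5b = 1546.012ms

1. 0.0ms @ 0 + 368.098ms (1)
2. 368.098ms @ 1 + 368.098ms (1)
3. 736.196ms @ 2 + 368.098ms (1)
4. 1104.294ms @ 3 + 220.859ms (3/5)
5. 1325.153ms @ 18/5 + 220.859ms (3/5)
6. 1546.012ms @ 21/5 + 220.859ms (3/5)
7. 1766.871ms @ 24/5 + 220.859ms (3/5)
8. 1987.73ms @ 27/5 + 220.859ms (3/5)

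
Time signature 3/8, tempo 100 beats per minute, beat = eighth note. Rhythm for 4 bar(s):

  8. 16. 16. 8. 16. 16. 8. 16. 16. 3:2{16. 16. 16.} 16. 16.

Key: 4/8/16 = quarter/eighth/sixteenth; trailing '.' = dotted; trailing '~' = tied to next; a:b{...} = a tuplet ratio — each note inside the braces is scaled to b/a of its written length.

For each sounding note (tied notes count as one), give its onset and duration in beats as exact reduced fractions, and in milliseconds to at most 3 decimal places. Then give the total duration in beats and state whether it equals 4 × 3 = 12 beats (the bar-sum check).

1) 0.0ms=0b +900.0ms=3/2b
2) 900.0ms=3/2b +450.0ms=3/4b
3) 1350.0ms=9/4b +450.0ms=3/4b
4) 1800.0ms=3b +900.0ms=3/2b
5) 2700.0ms=9/2b +450.0ms=3/4b
6) 3150.0ms=21/4b +450.0ms=3/4b
7) 3600.0ms=6b +900.0ms=3/2b
8) 4500.0ms=15/2b +450.0ms=3/4b
9) 4950.0ms=33/4b +450.0ms=3/4b
10) 5400.0ms=9b +300.0ms=1/2b
11) 5700.0ms=19/2b +300.0ms=1/2b
12) 6000.0ms=10b +300.0ms=1/2b
13) 6300.0ms=21/2b +450.0ms=3/4b
14) 6750.0ms=45/4b +450.0ms=3/4b
Σ=12b of 12 (100bpm 3/8) — PASS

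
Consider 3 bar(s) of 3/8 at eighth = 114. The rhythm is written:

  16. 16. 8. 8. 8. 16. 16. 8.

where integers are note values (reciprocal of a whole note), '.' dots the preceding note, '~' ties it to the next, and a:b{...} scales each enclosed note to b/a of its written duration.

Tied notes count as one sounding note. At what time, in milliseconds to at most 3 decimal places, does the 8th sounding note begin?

1. 0.0ms @ 0 + 394.737ms (3/4)
2. 394.737ms @ 3/4 + 394.737ms (3/4)
3. 789.474ms @ 3/2 + 789.474ms (3/2)
4. 1578.947ms @ 3 + 789.474ms (3/2)
5. 2368.421ms @ 9/2 + 789.474ms (3/2)
6. 3157.895ms @ 6 + 394.737ms (3/4)
7. 3552.632ms @ 27/4 + 394.737ms (3/4)
8. 3947.368ms @ 15/2 + 789.474ms (3/2)

note 8 onset = 15/2b = 3947.368ms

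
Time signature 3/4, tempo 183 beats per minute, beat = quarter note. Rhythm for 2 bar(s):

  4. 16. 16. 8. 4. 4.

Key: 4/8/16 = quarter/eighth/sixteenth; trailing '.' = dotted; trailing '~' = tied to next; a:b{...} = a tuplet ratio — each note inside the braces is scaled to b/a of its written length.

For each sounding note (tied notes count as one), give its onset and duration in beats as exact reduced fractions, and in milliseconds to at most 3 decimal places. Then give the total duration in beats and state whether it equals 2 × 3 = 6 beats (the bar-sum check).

1) 0.0ms=0b +491.803ms=3/2b
2) 491.803ms=3/2b +122.951ms=3/8b
3) 614.754ms=15/8b +122.951ms=3/8b
4) 737.705ms=9/4b +245.902ms=3/4b
5) 983.607ms=3b +491.803ms=3/2b
6) 1475.41ms=9/2b +491.803ms=3/2b
Σ=6b of 6 (183bpm 3/4) — PASS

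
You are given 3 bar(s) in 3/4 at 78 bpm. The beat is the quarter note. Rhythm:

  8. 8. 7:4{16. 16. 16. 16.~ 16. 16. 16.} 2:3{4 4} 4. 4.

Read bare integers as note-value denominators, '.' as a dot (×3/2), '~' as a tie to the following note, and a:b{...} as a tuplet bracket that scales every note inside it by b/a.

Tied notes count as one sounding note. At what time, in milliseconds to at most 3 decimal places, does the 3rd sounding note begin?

1. 0.0ms @ 0 + 576.923ms (3/4)
2. 576.923ms @ 3/4 + 576.923ms (3/4)
3. 1153.846ms @ 3/2 + 164.835ms (3/14)
4. 1318.681ms @ 12/7 + 164.835ms (3/14)
5. 1483.516ms @ 27/14 + 164.835ms (3/14)
6. 1648.352ms @ 15/7 + 329.67ms (3/7)
7. 1978.022ms @ 18/7 + 164.835ms (3/14)
8. 2142.857ms @ 39/14 + 164.835ms (3/14)
9. 2307.692ms @ 3 + 1153.846ms (3/2)
10. 3461.538ms @ 9/2 + 1153.846ms (3/2)
11. 4615.385ms @ 6 + 1153.846ms (3/2)
12. 5769.231ms @ 15/2 + 1153.846ms (3/2)

note 3 onset = 3/2b = 1153.846ms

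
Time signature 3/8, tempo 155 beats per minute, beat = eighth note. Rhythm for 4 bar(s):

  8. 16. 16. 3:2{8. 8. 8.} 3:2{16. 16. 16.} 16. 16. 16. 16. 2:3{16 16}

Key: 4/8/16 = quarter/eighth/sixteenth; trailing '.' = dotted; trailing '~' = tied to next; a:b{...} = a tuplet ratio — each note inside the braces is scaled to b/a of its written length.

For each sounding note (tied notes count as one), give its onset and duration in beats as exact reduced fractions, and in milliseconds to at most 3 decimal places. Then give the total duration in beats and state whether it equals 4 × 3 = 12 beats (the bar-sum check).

1) 0.0ms=0b +580.645ms=3/2b
2) 580.645ms=3/2b +290.323ms=3/4b
3) 870.968ms=9/4b +290.323ms=3/4b
4) 1161.29ms=3b +387.097ms=1b
5) 1548.387ms=4b +387.097ms=1b
6) 1935.484ms=5b +387.097ms=1b
7) 2322.581ms=6b +193.548ms=1/2b
8) 2516.129ms=13/2b +193.548ms=1/2b
9) 2709.677ms=7b +193.548ms=1/2b
10) 2903.226ms=15/2b +290.323ms=3/4b
11) 3193.548ms=33/4b +290.323ms=3/4b
12) 3483.871ms=9b +290.323ms=3/4b
13) 3774.194ms=39/4b +290.323ms=3/4b
14) 4064.516ms=21/2b +290.323ms=3/4b
15) 4354.839ms=45/4b +290.323ms=3/4b
Σ=12b of 12 (155bpm 3/8) — PASS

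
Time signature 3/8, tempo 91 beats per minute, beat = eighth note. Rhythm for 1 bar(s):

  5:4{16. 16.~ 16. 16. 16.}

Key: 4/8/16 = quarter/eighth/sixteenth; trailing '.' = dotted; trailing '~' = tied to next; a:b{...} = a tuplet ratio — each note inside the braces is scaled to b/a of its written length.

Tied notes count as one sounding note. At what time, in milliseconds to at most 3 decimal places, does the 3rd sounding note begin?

note 3 onset = 9/5b = 1186.813ms

1. 0.0ms @ 0 + 395.604ms (3/5)
2. 395.604ms @ 3/5 + 791.209ms (6/5)
3. 1186.813ms @ 9/5 + 395.604ms (3/5)
4. 1582.418ms @ 12/5 + 395.604ms (3/5)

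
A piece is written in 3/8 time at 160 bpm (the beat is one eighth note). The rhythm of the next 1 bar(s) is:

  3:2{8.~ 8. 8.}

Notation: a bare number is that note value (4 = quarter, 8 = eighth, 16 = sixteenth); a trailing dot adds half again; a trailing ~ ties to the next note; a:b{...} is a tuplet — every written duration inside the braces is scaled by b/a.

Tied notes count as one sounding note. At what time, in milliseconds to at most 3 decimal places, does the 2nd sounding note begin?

note 2 onset = 2b = 750.0ms

1. 0.0ms @ 0 + 750.0ms (2)
2. 750.0ms @ 2 + 375.0ms (1)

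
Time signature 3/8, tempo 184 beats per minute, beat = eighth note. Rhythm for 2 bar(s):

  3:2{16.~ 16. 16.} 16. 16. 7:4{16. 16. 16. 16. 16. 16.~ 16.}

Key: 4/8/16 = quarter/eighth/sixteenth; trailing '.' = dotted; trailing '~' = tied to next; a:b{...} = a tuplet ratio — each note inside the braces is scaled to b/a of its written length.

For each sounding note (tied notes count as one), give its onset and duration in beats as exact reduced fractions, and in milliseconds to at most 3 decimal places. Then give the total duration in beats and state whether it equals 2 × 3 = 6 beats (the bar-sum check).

1) 0.0ms=0b +326.087ms=1b
2) 326.087ms=1b +163.043ms=1/2b
3) 489.13ms=3/2b +244.565ms=3/4b
4) 733.696ms=9/4b +244.565ms=3/4b
5) 978.261ms=3b +139.752ms=3/7b
6) 1118.012ms=24/7b +139.752ms=3/7b
7) 1257.764ms=27/7b +139.752ms=3/7b
8) 1397.516ms=30/7b +139.752ms=3/7b
9) 1537.267ms=33/7b +139.752ms=3/7b
10) 1677.019ms=36/7b +279.503ms=6/7b
Σ=6b of 6 (184bpm 3/8) — PASS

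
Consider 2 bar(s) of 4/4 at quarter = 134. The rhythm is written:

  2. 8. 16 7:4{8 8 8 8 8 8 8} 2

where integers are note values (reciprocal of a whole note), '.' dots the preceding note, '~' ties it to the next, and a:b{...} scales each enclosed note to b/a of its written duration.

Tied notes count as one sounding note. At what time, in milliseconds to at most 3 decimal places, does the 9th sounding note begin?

note 9 onset = 38/7b = 2430.704ms

1. 0.0ms @ 0 + 1343.284ms (3)
2. 1343.284ms @ 3 + 335.821ms (3/4)
3. 1679.104ms @ 15/4 + 111.94ms (1/4)
4. 1791.045ms @ 4 + 127.932ms (2/7)
5. 1918.977ms @ 30/7 + 127.932ms (2/7)
6. 2046.908ms @ 32/7 + 127.932ms (2/7)
7. 2174.84ms @ 34/7 + 127.932ms (2/7)
8. 2302.772ms @ 36/7 + 127.932ms (2/7)
9. 2430.704ms @ 38/7 + 127.932ms (2/7)
10. 2558.635ms @ 40/7 + 127.932ms (2/7)
11. 2686.567ms @ 6 + 895.522ms (2)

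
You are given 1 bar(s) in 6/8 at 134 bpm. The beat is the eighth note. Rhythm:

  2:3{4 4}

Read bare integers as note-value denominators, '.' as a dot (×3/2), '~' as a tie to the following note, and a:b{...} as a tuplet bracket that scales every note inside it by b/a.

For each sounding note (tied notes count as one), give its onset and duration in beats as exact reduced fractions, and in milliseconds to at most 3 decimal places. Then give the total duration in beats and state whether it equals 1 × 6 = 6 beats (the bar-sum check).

1) 0.0ms=0b +1343.284ms=3b
2) 1343.284ms=3b +1343.284ms=3b
Σ=6b of 6 (134bpm 6/8) — PASS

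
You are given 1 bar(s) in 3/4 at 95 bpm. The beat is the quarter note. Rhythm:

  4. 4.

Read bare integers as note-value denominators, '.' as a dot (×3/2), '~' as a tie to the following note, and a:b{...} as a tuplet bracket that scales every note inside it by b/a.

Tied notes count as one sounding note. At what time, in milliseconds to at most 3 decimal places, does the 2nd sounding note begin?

1. 0.0ms @ 0 + 947.368ms (3/2)
2. 947.368ms @ 3/2 + 947.368ms (3/2)

note 2 onset = 3/2b = 947.368ms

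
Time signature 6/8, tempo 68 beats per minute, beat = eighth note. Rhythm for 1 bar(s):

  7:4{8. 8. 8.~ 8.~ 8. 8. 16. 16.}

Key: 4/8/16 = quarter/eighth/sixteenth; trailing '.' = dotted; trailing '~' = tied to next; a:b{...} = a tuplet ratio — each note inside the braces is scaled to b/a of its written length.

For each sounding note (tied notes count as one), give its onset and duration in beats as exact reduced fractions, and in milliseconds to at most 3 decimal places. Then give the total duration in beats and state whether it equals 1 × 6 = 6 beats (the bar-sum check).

1) 0.0ms=0b +756.303ms=6/7b
2) 756.303ms=6/7b +756.303ms=6/7b
3) 1512.605ms=12/7b +2268.908ms=18/7b
4) 3781.513ms=30/7b +756.303ms=6/7b
5) 4537.815ms=36/7b +378.151ms=3/7b
6) 4915.966ms=39/7b +378.151ms=3/7b
Σ=6b of 6 (68bpm 6/8) — PASS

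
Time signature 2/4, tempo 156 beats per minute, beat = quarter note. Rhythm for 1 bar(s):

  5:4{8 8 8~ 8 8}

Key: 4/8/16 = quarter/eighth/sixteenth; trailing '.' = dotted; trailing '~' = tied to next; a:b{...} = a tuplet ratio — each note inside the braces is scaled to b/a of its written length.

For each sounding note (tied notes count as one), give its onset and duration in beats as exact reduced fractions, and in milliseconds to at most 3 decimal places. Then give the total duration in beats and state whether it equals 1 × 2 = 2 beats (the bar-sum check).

1) 0.0ms=0b +153.846ms=2/5b
2) 153.846ms=2/5b +153.846ms=2/5b
3) 307.692ms=4/5b +307.692ms=4/5b
4) 615.385ms=8/5b +153.846ms=2/5b
Σ=2b of 2 (156bpm 2/4) — PASS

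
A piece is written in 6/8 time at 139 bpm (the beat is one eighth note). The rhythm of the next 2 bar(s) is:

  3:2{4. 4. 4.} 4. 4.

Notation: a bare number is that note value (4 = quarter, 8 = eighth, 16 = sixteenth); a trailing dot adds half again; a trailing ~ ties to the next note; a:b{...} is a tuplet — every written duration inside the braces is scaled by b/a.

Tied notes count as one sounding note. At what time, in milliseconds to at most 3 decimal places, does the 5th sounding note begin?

1. 0.0ms @ 0 + 863.309ms (2)
2. 863.309ms @ 2 + 863.309ms (2)
3. 1726.619ms @ 4 + 863.309ms (2)
4. 2589.928ms @ 6 + 1294.964ms (3)
5. 3884.892ms @ 9 + 1294.964ms (3)

note 5 onset = 9b = 3884.892ms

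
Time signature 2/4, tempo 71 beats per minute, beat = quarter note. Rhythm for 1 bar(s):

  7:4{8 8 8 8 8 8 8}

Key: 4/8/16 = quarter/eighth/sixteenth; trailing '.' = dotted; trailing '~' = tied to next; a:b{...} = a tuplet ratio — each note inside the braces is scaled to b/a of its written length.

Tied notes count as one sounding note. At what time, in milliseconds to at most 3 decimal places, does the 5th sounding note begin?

1. 0.0ms @ 0 + 241.449ms (2/7)
2. 241.449ms @ 2/7 + 241.449ms (2/7)
3. 482.897ms @ 4/7 + 241.449ms (2/7)
4. 724.346ms @ 6/7 + 241.449ms (2/7)
5. 965.795ms @ 8/7 + 241.449ms (2/7)
6. 1207.243ms @ 10/7 + 241.449ms (2/7)
7. 1448.692ms @ 12/7 + 241.449ms (2/7)

note 5 onset = 8/7b = 965.795ms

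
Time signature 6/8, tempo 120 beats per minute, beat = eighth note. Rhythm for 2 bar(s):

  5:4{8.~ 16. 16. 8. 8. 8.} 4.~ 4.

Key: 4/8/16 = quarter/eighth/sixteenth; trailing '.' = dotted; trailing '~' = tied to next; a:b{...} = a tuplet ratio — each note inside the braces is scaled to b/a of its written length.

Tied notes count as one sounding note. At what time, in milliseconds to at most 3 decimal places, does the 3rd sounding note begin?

note 3 onset = 12/5b = 1200.0ms

1. 0.0ms @ 0 + 900.0ms (9/5)
2. 900.0ms @ 9/5 + 300.0ms (3/5)
3. 1200.0ms @ 12/5 + 600.0ms (6/5)
4. 1800.0ms @ 18/5 + 600.0ms (6/5)
5. 2400.0ms @ 24/5 + 600.0ms (6/5)
6. 3000.0ms @ 6 + 3000.0ms (6)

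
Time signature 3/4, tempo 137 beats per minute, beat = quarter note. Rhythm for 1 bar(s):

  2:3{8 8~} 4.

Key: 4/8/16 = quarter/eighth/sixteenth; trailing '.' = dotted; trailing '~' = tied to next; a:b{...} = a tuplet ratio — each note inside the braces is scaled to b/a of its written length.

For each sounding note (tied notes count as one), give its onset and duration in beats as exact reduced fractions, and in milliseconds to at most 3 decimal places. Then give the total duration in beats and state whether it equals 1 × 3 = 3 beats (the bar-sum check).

1) 0.0ms=0b +328.467ms=3/4b
2) 328.467ms=3/4b +985.401ms=9/4b
Σ=3b of 3 (137bpm 3/4) — PASS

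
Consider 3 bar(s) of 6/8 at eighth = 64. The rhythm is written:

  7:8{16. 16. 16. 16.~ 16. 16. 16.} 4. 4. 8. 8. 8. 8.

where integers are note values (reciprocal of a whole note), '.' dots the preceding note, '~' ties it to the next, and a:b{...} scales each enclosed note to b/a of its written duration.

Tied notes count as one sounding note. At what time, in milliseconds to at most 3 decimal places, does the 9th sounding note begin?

1. 0.0ms @ 0 + 803.571ms (6/7)
2. 803.571ms @ 6/7 + 803.571ms (6/7)
3. 1607.143ms @ 12/7 + 803.571ms (6/7)
4. 2410.714ms @ 18/7 + 1607.143ms (12/7)
5. 4017.857ms @ 30/7 + 803.571ms (6/7)
6. 4821.429ms @ 36/7 + 803.571ms (6/7)
7. 5625.0ms @ 6 + 2812.5ms (3)
8. 8437.5ms @ 9 + 2812.5ms (3)
9. 11250.0ms @ 12 + 1406.25ms (3/2)
10. 12656.25ms @ 27/2 + 1406.25ms (3/2)
11. 14062.5ms @ 15 + 1406.25ms (3/2)
12. 15468.75ms @ 33/2 + 1406.25ms (3/2)

note 9 onset = 12b = 11250.0ms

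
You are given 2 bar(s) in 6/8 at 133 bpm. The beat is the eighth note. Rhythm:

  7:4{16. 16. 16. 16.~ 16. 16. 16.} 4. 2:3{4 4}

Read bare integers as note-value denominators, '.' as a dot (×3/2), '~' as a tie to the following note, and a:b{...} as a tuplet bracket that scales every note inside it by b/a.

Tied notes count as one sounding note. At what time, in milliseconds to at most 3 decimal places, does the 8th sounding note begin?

1. 0.0ms @ 0 + 193.34ms (3/7)
2. 193.34ms @ 3/7 + 193.34ms (3/7)
3. 386.681ms @ 6/7 + 193.34ms (3/7)
4. 580.021ms @ 9/7 + 386.681ms (6/7)
5. 966.702ms @ 15/7 + 193.34ms (3/7)
6. 1160.043ms @ 18/7 + 193.34ms (3/7)
7. 1353.383ms @ 3 + 1353.383ms (3)
8. 2706.767ms @ 6 + 1353.383ms (3)
9. 4060.15ms @ 9 + 1353.383ms (3)

note 8 onset = 6b = 2706.767ms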